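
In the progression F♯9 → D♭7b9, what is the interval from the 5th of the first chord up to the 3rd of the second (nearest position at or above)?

diminished 4th

The 5th of F♯9 is C♯; the 3rd of D♭7b9 is F.
4 letter names make it a fourth; at 4 semitones (a half step narrower than perfect) the quality is diminished.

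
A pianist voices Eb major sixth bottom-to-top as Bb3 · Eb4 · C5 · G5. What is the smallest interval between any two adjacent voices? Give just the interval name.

perfect fourth

Adjacent intervals: Bb3→Eb4 = perfect fourth; Eb4→C5 = major sixth; C5→G5 = perfect fifth.
The smallest is Bb3 to Eb4, a perfect fourth (5 semitones).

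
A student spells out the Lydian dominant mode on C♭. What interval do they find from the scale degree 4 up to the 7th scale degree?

C♭ lydian dominant: C♭ D♭ E♭ F G♭ A♭ B𝄫.
That puts F below B𝄫.
F up to B𝄫 is 4 semitones, a half step narrower than a perfect fourth, so the interval is diminished.

diminished 4th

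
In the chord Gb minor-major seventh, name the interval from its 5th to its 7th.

Gb minor-major seventh: Gb Bbb Db F.
So we need the interval from Db up to F.
From Db to F is 4 semitones, exactly the major third.

major third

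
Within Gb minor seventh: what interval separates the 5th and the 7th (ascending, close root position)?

minor third

The chord tones of Gbm7 are Gb Bbb Db Fb.
5th = Db; 7th = Fb.
From Db to Fb: 3 semitones over a third = minor.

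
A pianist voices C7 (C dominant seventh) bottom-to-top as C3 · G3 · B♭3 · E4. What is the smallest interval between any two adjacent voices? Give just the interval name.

Adjacent intervals: C3→G3 = perfect fifth; G3→B♭3 = minor third; B♭3→E4 = augmented fourth.
The smallest is G3 to B♭3, a minor third (3 semitones).

m3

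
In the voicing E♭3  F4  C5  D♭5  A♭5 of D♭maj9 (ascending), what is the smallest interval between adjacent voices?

Adjacent intervals: E♭3→F4 = major ninth; F4→C5 = perfect fifth; C5→D♭5 = minor second; D♭5→A♭5 = perfect fifth.
The smallest is C5 to D♭5, a minor second (1 semitone).

minor second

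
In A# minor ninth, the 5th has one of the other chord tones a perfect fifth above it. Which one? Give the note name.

A#m9 is spelled A#–C#–E#–G#–B#.
The 5th is E#. A perfect fifth above E# is B#.
B# is the chord's 9th.

B#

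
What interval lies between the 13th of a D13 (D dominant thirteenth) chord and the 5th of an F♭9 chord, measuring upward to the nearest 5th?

D13 (D dominant thirteenth) has B as its 13th, and F♭9 has C♭ as its 5th.
B up to C♭ is 0 semitones, a whole step narrower than a major second, so the interval is diminished.

diminished second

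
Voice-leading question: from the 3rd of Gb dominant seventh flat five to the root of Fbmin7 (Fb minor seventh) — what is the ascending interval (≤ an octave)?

Gb dominant seventh flat five has Bb as its 3rd, and Fbmin7 (Fb minor seventh) has Fb as its root.
5 letter names make it a fifth; at 6 semitones (a half step narrower than perfect) the quality is diminished.

diminished 5th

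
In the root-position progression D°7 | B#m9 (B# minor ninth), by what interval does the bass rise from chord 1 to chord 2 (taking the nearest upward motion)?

augmented sixth

The roots are D and B#.
6 letter names make it a sixth; at 10 semitones (a half step wider than major) the quality is augmented.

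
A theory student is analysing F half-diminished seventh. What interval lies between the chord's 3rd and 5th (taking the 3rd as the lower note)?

The chord tones of F half-diminished seventh are F–Ab–Cb–Eb.
That puts Ab below Cb.
From Ab to Cb: 3 semitones over a third = minor.

minor 3rd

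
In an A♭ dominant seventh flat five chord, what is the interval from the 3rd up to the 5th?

A♭7b5 (A♭ dominant seventh flat five): A♭-C-E𝄫-G♭.
The 3rd is C and the 5th is E𝄫.
C up to E𝄫 is 2 semitones, a whole step narrower than a major third, so the interval is diminished.

diminished 3rd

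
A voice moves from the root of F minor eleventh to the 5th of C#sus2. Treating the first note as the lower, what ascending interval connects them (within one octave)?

The root of F minor eleventh is F; the 5th of C#sus2 is G#.
From F to G#: 3 semitones over a second = augmented.

augmented second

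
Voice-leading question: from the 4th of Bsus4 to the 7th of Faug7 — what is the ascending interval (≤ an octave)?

The 4th of Bsus4 is E; the 7th of Faug7 is Eb.
From E to Eb: 11 semitones over an octave = diminished.

diminished octave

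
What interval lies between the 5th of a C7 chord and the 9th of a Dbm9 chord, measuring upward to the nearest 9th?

minor 6th

C7 has G as its 5th, and Dbm9 has Eb as its 9th.
From G to Eb: 8 semitones over a sixth = minor.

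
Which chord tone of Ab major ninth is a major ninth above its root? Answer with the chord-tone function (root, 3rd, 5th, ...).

Spelling the chord: Ab-C-Eb-G-Bb.
The root is Ab. A major ninth above Ab is Bb.
Bb is the chord's 9th.

9th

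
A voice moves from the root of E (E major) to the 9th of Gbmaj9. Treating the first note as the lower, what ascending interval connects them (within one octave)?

The root of E (E major) is E; the 9th of Gbmaj9 is Ab.
E up to Ab is 4 semitones, a half step narrower than a perfect fourth, so the interval is diminished.

diminished fourth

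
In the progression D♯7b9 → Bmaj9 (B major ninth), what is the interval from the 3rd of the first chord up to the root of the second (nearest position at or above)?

d4

The 3rd of D♯7b9 is F𝄪; the root of Bmaj9 (B major ninth) is B.
F𝄪 up to B is 4 semitones, a half step narrower than a perfect fourth, so the interval is diminished.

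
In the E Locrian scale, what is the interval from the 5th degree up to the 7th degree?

major third

The scale runs E F G A Bb C D.
That puts Bb below D.
Counting 3 letters and 4 half steps from Bb gives a major third.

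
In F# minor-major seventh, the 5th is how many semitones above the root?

F#mM7 is spelled F#, A, C#, E#.
F# to C# is a perfect fifth: 7 semitones.

7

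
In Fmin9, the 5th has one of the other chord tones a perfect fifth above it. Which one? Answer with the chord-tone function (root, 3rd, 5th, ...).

Fm9 (F minor ninth) is spelled F–Ab–C–Eb–G.
The 5th is C. A perfect fifth above C is G.
G is the chord's 9th.

9th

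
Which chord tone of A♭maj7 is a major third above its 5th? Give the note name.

Spelling the chord: A♭, C, E♭, G.
The 5th is E♭. A major third above E♭ is G.
G is the chord's 7th.

G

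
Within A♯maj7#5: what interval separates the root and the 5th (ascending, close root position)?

augmented fifth

A♯maj7#5: A♯–C𝄪–E𝄪–G𝄪.
The root is A♯ and the 5th is E𝄪.
A♯ up to E𝄪 is 8 semitones, a half step wider than a perfect fifth, so the interval is augmented.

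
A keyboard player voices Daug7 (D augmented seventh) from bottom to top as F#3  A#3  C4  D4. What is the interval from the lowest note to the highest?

m6

The outer voices are F#3 and D4.
6 letter names make it a sixth; at 8 semitones (a half step narrower than major) the quality is minor.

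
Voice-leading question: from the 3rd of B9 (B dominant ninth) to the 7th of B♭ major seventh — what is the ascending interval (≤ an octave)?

d5

The 3rd of B9 (B dominant ninth) is D♯; the 7th of B♭ major seventh is A.
5 letter names make it a fifth; at 6 semitones (a half step narrower than perfect) the quality is diminished.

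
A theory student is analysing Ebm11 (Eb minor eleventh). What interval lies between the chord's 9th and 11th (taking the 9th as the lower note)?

The chord tones of Ebm11 (Eb minor eleventh) are Eb Gb Bb Db F Ab.
So we need the interval from F up to Ab.
From F to Ab: 3 semitones over a third = minor.

minor 3rd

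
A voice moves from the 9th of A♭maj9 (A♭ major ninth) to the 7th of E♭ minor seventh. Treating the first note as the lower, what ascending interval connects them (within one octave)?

m3

The 9th of A♭maj9 (A♭ major ninth) is B♭; the 7th of E♭ minor seventh is D♭.
B♭ up to D♭ is 3 semitones, a half step narrower than a major third, so the interval is minor.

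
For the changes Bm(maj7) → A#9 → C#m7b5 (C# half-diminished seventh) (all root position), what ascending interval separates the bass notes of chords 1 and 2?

major seventh

The roots are B and A#.
B up to A# spans 7 letter names and 11 semitones — a major seventh.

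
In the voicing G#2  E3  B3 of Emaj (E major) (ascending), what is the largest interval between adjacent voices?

minor 6th

Adjacent intervals: G#2→E3 = minor sixth; E3→B3 = perfect fifth.
The largest is G#2 to E3, a minor sixth (8 semitones).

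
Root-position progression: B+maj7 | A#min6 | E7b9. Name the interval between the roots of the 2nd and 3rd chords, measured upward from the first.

diminished 5th

The roots are A# and E.
5 letter names make it a fifth; at 6 semitones (a half step narrower than perfect) the quality is diminished.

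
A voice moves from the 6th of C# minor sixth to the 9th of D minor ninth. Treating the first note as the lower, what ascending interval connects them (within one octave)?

C# minor sixth has A# as its 6th, and D minor ninth has E as its 9th.
A# up to E is 6 semitones, a half step narrower than a perfect fifth, so the interval is diminished.

diminished fifth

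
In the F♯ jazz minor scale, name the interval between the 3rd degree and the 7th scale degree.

augmented fifth

F♯ melodic minor: F♯ G♯ A B C♯ D♯ E♯.
3rd degree = A; 7th scale degree = E♯.
A up to E♯ is 8 semitones, a half step wider than a perfect fifth, so the interval is augmented.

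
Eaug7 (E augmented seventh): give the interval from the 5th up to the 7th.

Spelling the chord: E-G#-B#-D.
So we need the interval from B# up to D.
From B# to D: 2 semitones over a third = diminished.

diminished third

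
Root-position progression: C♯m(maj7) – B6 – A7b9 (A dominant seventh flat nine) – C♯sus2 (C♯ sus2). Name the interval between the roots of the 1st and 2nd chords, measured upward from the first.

The roots are C♯ and B.
7 letter names make it a seventh; at 10 semitones (a half step narrower than major) the quality is minor.

minor seventh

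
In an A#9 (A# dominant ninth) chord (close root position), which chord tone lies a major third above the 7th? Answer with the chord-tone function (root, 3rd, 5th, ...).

Spelling the chord: A#, C##, E#, G#, B#.
The 7th is G#. A major third above G# is B#.
B# is the chord's 9th.

9th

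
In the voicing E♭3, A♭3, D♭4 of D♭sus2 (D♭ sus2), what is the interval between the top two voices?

Those voices are A♭3 and D♭4.
Counting 4 letters and 5 half steps from A♭ gives a perfect fourth.

perfect 4th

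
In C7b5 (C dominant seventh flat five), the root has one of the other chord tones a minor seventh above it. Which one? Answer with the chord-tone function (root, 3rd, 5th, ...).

7th

Spelling the chord: C–E–Gb–Bb.
The root is C. A minor seventh above C is Bb.
Bb is the chord's 7th.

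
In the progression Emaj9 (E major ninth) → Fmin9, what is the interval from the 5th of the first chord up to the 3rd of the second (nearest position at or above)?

diminished 7th

The 5th of Emaj9 (E major ninth) is B; the 3rd of Fmin9 is Ab.
B up to Ab is 9 semitones, a whole step narrower than a major seventh, so the interval is diminished.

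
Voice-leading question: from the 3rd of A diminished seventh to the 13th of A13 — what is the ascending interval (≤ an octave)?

augmented fourth

The 3rd of A diminished seventh is C; the 13th of A13 is F♯.
From C to F♯: 6 semitones over a fourth = augmented.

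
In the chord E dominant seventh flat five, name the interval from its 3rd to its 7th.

d5

E7b5: E G♯ B♭ D.
3rd = G♯; 7th = D.
5 letter names make it a fifth; at 6 semitones (a half step narrower than perfect) the quality is diminished.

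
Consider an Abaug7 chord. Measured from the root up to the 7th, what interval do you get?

Abaug7 is spelled Ab, C, E, Gb.
That puts Ab below Gb.
Ab up to Gb is 10 semitones, a half step narrower than a major seventh, so the interval is minor.

minor seventh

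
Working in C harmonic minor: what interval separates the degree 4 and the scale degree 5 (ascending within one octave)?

The scale runs C D Eb F G Ab B.
The degree 4 is F and the 5th degree is G.
Counting 2 letters and 2 half steps from F gives a major second.

major second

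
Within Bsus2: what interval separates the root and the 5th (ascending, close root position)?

P5

Bsus2 (B sus2): B-C#-F#.
So we need the interval from B up to F#.
Counting 5 letters and 7 half steps from B gives a perfect fifth.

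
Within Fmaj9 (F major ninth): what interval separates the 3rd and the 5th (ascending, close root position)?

minor third

Fmaj9: F-A-C-E-G.
The 3rd is A and the 5th is C.
From A to C: 3 semitones over a third = minor.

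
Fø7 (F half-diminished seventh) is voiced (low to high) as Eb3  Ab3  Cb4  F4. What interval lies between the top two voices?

Those voices are Cb4 and F4.
4 letter names make it a fourth; at 6 semitones (a half step wider than perfect) the quality is augmented.

augmented fourth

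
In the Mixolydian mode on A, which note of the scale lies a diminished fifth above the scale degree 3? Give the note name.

G

The scale is A B C# D E F# G.
The scale degree 3 is C#; a diminished fifth above that is G — scale degree 7.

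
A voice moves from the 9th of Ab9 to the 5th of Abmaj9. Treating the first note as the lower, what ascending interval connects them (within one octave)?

Ab9 has Bb as its 9th, and Abmaj9 has Eb as its 5th.
Bb up to Eb spans 4 letter names and 5 semitones — a perfect fourth.

perfect fourth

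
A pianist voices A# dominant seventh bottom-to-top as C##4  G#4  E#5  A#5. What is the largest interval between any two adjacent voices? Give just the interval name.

major 6th

Adjacent intervals: C##4→G#4 = diminished fifth; G#4→E#5 = major sixth; E#5→A#5 = perfect fourth.
The largest is G#4 to E#5, a major sixth (9 semitones).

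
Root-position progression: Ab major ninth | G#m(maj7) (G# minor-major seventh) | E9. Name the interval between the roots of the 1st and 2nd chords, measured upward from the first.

The roots are Ab and G#.
7 letter names make it a seventh; at 12 semitones (a half step wider than major) the quality is augmented.

augmented 7th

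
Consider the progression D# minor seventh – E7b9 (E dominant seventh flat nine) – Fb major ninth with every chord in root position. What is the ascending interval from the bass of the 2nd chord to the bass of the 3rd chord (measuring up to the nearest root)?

diminished second

The roots are E and Fb.
2 letter names make it a second; at 0 semitones (a whole step narrower than major) the quality is diminished.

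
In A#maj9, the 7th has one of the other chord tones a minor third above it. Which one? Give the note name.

B#

The chord tones of A# major ninth are A# C## E# G## B#.
The 7th is G##. A minor third above G## is B#.
B# is the chord's 9th.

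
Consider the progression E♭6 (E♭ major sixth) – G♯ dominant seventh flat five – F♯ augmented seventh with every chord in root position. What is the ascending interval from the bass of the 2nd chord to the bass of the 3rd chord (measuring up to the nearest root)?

The roots are G♯ and F♯.
From G♯ to F♯: 10 semitones over a seventh = minor.

m7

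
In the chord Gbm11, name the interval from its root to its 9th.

major 9th

Gbm11 is spelled Gb-Bbb-Db-Fb-Ab-Cb.
The root is Gb and the 9th is Ab.
Gb up to Ab spans 9 letter names and 14 semitones — a major ninth.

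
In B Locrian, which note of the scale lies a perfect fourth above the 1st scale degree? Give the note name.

E

The scale is B C D E F G A.
The 1st scale degree is B; a perfect fourth above that is E — scale degree 4.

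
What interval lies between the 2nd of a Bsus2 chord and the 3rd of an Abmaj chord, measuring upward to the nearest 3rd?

diminished 8th

The 2nd of Bsus2 is C#; the 3rd of Abmaj is C.
8 letter names make it an octave; at 11 semitones (a half step narrower than perfect) the quality is diminished.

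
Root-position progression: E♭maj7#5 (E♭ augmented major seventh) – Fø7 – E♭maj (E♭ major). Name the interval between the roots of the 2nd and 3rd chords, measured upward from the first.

The roots are F and E♭.
From F to E♭: 10 semitones over a seventh = minor.

minor seventh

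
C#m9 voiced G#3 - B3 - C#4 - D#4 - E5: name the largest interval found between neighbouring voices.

minor ninth

Adjacent intervals: G#3→B3 = minor third; B3→C#4 = major second; C#4→D#4 = major second; D#4→E5 = minor ninth.
The largest is D#4 to E5, a minor ninth (13 semitones).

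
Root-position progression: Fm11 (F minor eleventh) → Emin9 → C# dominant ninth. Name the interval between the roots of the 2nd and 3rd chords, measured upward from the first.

The roots are E and C#.
E up to C# spans 6 letter names and 9 semitones — a major sixth.

major sixth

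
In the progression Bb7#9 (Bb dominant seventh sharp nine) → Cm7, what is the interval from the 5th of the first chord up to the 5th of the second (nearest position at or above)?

M2

The 5th of Bb7#9 (Bb dominant seventh sharp nine) is F; the 5th of Cm7 is G.
From F to G is 2 semitones, exactly the major second.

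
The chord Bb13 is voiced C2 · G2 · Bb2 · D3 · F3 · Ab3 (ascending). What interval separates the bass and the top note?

The outer voices are C2 and Ab3.
From C to Ab: 20 semitones over a thirteenth = minor.

minor thirteenth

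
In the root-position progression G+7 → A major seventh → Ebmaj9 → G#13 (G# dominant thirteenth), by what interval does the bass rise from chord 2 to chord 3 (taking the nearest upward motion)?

The roots are A and Eb.
A up to Eb is 6 semitones, a half step narrower than a perfect fifth, so the interval is diminished.

diminished fifth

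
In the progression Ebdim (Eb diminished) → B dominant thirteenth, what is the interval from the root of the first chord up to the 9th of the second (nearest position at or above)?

A6

Ebdim (Eb diminished) has Eb as its root, and B dominant thirteenth has C# as its 9th.
From Eb to C#: 10 semitones over a sixth = augmented.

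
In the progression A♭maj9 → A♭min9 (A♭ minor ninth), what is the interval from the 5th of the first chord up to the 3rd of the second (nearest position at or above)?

minor sixth

The 5th of A♭maj9 is E♭; the 3rd of A♭min9 (A♭ minor ninth) is C♭.
E♭ up to C♭ is 8 semitones, a half step narrower than a major sixth, so the interval is minor.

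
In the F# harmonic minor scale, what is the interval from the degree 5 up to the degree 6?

m2

The scale runs F# G# A B C# D E#.
The degree 5 is C# and the scale degree 6 is D.
2 letter names make it a second; at 1 semitone (a half step narrower than major) the quality is minor.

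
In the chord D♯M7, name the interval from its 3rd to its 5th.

m3

Spelling the chord: D♯–F𝄪–A♯–C𝄪.
So we need the interval from F𝄪 up to A♯.
From F𝄪 to A♯: 3 semitones over a third = minor.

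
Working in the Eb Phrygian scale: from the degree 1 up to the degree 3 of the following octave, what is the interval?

minor 10th

The scale runs Eb Fb Gb Ab Bb Cb Db.
That puts Eb below Gb.
10 letter names make it a tenth; at 15 semitones (a half step narrower than major) the quality is minor.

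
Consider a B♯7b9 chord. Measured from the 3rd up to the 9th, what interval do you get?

diminished seventh

B♯ dominant seventh flat nine: B♯, D𝄪, F𝄪, A♯, C♯.
3rd = D𝄪; 9th = C♯.
From D𝄪 to C♯: 9 semitones over a seventh = diminished.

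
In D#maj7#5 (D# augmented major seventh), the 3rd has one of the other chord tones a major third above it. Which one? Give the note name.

A##

The chord tones of D#maj7#5 (D# augmented major seventh) are D#, F##, A##, C##.
The 3rd is F##. A major third above F## is A##.
A## is the chord's 5th.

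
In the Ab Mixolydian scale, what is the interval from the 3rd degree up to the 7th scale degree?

diminished fifth

The scale runs Ab Bb C Db Eb F Gb.
So we need the interval from C up to Gb.
C up to Gb is 6 semitones, a half step narrower than a perfect fifth, so the interval is diminished.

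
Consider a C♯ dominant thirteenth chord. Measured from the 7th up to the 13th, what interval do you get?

major 7th

Spelling the chord: C♯, E♯, G♯, B, D♯, A♯.
That puts B below A♯.
B up to A♯ spans 7 letter names and 11 semitones — a major seventh.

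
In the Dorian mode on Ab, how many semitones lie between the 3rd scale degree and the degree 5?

4

The scale is Ab Bb Cb Db Eb F Gb.
Cb up to Eb is a major third — 4 semitones.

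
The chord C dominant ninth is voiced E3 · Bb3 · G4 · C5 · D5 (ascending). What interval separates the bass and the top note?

The outer voices are E3 and D5.
E up to D is 22 semitones, a half step narrower than a major fourteenth, so the interval is minor.

minor fourteenth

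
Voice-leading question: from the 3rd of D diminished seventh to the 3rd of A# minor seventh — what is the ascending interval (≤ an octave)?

D diminished seventh has F as its 3rd, and A# minor seventh has C# as its 3rd.
5 letter names make it a fifth; at 8 semitones (a half step wider than perfect) the quality is augmented.

augmented fifth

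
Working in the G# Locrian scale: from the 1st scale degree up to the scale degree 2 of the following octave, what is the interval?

Spelling the G# Locrian scale: G# A B C# D E F#.
That puts G# below A.
From G# to A: 13 semitones over a ninth = minor.

minor ninth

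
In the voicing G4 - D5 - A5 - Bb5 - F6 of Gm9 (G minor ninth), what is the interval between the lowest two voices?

perfect 5th

Those voices are G4 and D5.
G up to D spans 5 letter names and 7 semitones — a perfect fifth.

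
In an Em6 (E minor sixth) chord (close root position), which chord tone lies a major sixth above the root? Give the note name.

Spelling the chord: E, G, B, C♯.
The root is E. A major sixth above E is C♯.
C♯ is the chord's 6th.

C#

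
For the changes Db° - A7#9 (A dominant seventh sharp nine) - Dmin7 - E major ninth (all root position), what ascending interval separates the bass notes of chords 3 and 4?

major second

The roots are D and E.
Counting 2 letters and 2 half steps from D gives a major second.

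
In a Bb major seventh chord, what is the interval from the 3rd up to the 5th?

Bb major seventh: Bb-D-F-A.
So we need the interval from D up to F.
From D to F: 3 semitones over a third = minor.

minor third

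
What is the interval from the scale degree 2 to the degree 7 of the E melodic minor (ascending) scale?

Spelling the E melodic minor (ascending) scale: E F♯ G A B C♯ D♯.
Scale degree 2 = F♯; degree 7 = D♯.
F♯ up to D♯ spans 6 letter names and 9 semitones — a major sixth.

major 6th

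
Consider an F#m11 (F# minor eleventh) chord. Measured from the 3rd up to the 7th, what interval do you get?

perfect fifth

Spelling the chord: F#–A–C#–E–G#–B.
So we need the interval from A up to E.
From A to E is 7 semitones, exactly the perfect fifth.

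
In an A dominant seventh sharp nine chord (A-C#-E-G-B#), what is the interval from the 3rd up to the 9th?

M7

3rd = C#; 9th = B#.
From C# to B# is 11 semitones, exactly the major seventh.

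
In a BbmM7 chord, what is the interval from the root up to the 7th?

major seventh

Bb minor-major seventh: Bb Db F A.
Root = Bb; 7th = A.
Counting 7 letters and 11 half steps from Bb gives a major seventh.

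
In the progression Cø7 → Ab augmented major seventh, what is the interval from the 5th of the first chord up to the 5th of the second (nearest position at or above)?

The 5th of Cø7 is Gb; the 5th of Ab augmented major seventh is E.
6 letter names make it a sixth; at 10 semitones (a half step wider than major) the quality is augmented.

A6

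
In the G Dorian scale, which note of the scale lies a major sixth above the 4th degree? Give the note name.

A

The scale is G A Bb C D E F.
The 4th degree is C; a major sixth above that is A — scale degree 2.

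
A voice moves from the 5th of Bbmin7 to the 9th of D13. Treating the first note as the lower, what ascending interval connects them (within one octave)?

Bbmin7 has F as its 5th, and D13 has E as its 9th.
From F to E is 11 semitones, exactly the major seventh.

major seventh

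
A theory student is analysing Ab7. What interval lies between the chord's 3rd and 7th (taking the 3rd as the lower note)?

The chord tones of Ab7 are Ab, C, Eb, Gb.
So we need the interval from C up to Gb.
5 letter names make it a fifth; at 6 semitones (a half step narrower than perfect) the quality is diminished.

diminished 5th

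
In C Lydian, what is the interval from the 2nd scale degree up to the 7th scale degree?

major 6th

C lydian: C D E F# G A B.
The 2nd scale degree is D and the 7th degree is B.
Counting 6 letters and 9 half steps from D gives a major sixth.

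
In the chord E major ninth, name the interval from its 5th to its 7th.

major 3rd

Emaj9 (E major ninth): E-G#-B-D#-F#.
The 5th is B and the 7th is D#.
From B to D# is 4 semitones, exactly the major third.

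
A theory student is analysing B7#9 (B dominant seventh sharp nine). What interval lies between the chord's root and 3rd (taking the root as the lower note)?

B7#9: B–D#–F#–A–C##.
Root = B; 3rd = D#.
B up to D# spans 3 letter names and 4 semitones — a major third.

M3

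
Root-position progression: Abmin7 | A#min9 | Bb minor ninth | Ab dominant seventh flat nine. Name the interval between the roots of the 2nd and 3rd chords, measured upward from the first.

diminished second

The roots are A# and Bb.
2 letter names make it a second; at 0 semitones (a whole step narrower than major) the quality is diminished.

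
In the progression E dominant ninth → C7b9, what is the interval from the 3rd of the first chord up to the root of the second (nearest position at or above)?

E dominant ninth has G# as its 3rd, and C7b9 has C as its root.
4 letter names make it a fourth; at 4 semitones (a half step narrower than perfect) the quality is diminished.

diminished fourth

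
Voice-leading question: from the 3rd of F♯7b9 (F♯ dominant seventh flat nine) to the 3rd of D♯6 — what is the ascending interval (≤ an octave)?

The 3rd of F♯7b9 (F♯ dominant seventh flat nine) is A♯; the 3rd of D♯6 is F𝄪.
From A♯ to F𝄪 is 9 semitones, exactly the major sixth.

M6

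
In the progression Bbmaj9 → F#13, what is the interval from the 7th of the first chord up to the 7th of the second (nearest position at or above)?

perfect 5th

Bbmaj9 has A as its 7th, and F#13 has E as its 7th.
Counting 5 letters and 7 half steps from A gives a perfect fifth.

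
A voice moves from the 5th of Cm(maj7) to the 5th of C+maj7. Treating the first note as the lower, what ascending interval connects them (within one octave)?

Cm(maj7) has G as its 5th, and C+maj7 has G# as its 5th.
G up to G# is 1 semitone, a half step wider than a perfect unison, so the interval is augmented.

augmented unison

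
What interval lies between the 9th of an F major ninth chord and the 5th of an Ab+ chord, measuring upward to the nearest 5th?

major sixth

The 9th of F major ninth is G; the 5th of Ab+ is E.
From G to E is 9 semitones, exactly the major sixth.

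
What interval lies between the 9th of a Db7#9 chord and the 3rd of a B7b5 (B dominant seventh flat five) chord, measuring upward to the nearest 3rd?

The 9th of Db7#9 is E; the 3rd of B7b5 (B dominant seventh flat five) is D#.
E up to D# spans 7 letter names and 11 semitones — a major seventh.

major seventh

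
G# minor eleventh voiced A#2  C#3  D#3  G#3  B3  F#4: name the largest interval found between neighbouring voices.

Adjacent intervals: A#2→C#3 = minor third; C#3→D#3 = major second; D#3→G#3 = perfect fourth; G#3→B3 = minor third; B3→F#4 = perfect fifth.
The largest is B3 to F#4, a perfect fifth (7 semitones).

P5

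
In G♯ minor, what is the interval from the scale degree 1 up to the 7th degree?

minor seventh

G♯ natural minor: G♯ A♯ B C♯ D♯ E F♯.
So we need the interval from G♯ up to F♯.
From G♯ to F♯: 10 semitones over a seventh = minor.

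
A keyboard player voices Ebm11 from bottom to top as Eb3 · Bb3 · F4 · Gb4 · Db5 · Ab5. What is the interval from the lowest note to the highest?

The outer voices are Eb3 and Ab5.
Eb up to Ab spans 18 letter names and 29 semitones — a perfect 18th.

perfect 18th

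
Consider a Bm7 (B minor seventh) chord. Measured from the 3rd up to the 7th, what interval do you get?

perfect fifth

The chord tones of Bmin7 are B D F# A.
3rd = D; 7th = A.
Counting 5 letters and 7 half steps from D gives a perfect fifth.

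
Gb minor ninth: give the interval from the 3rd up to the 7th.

perfect fifth

The chord tones of Gbmin9 (Gb minor ninth) are Gb, Bbb, Db, Fb, Ab.
So we need the interval from Bbb up to Fb.
Counting 5 letters and 7 half steps from Bbb gives a perfect fifth.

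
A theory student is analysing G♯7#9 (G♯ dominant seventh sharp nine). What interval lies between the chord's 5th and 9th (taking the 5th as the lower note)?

G♯ dominant seventh sharp nine is spelled G♯-B♯-D♯-F♯-A𝄪.
That puts D♯ below A𝄪.
D♯ up to A𝄪 is 8 semitones, a half step wider than a perfect fifth, so the interval is augmented.

augmented fifth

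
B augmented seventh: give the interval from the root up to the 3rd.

The chord tones of B augmented seventh are B, D♯, F𝄪, A.
The root is B and the 3rd is D♯.
B up to D♯ spans 3 letter names and 4 semitones — a major third.

M3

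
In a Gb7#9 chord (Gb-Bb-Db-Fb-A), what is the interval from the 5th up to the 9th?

The 5th is Db and the 9th is A.
From Db to A: 8 semitones over a fifth = augmented.

A5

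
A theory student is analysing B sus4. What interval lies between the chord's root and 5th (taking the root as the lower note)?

Bsus4 (B sus4): B-E-F#.
So we need the interval from B up to F#.
B up to F# spans 5 letter names and 7 semitones — a perfect fifth.

perfect fifth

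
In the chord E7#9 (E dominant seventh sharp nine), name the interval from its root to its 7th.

E7#9: E G♯ B D F𝄪.
So we need the interval from E up to D.
From E to D: 10 semitones over a seventh = minor.

minor seventh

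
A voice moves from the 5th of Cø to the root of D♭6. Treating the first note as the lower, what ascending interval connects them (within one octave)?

The 5th of Cø is G♭; the root of D♭6 is D♭.
G♭ up to D♭ spans 5 letter names and 7 semitones — a perfect fifth.

perfect fifth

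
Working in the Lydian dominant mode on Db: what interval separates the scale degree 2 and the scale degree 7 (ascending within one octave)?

The scale runs Db Eb F G Ab Bb Cb.
Scale degree 2 = Eb; 7th degree = Cb.
Eb up to Cb is 8 semitones, a half step narrower than a major sixth, so the interval is minor.

minor 6th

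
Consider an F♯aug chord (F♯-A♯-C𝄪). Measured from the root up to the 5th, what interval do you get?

That puts F♯ below C𝄪.
From F♯ to C𝄪: 8 semitones over a fifth = augmented.

A5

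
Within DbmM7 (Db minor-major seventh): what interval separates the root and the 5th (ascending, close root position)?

Dbm(maj7): Db–Fb–Ab–C.
That puts Db below Ab.
Counting 5 letters and 7 half steps from Db gives a perfect fifth.

perfect fifth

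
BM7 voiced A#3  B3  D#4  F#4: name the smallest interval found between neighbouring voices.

Adjacent intervals: A#3→B3 = minor second; B3→D#4 = major third; D#4→F#4 = minor third.
The smallest is A#3 to B3, a minor second (1 semitone).

minor second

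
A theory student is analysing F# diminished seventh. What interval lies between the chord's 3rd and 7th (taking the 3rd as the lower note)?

d5

F#dim7 is spelled F#-A-C-Eb.
That puts A below Eb.
5 letter names make it a fifth; at 6 semitones (a half step narrower than perfect) the quality is diminished.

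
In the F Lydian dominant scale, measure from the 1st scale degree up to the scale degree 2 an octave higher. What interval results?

M9

Spelling the F Lydian dominant scale: F G A B C D Eb.
That puts F below G.
From F to G is 14 semitones, exactly the major ninth.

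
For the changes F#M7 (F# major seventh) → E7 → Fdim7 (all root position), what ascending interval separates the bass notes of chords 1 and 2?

minor seventh

The roots are F# and E.
F# up to E is 10 semitones, a half step narrower than a major seventh, so the interval is minor.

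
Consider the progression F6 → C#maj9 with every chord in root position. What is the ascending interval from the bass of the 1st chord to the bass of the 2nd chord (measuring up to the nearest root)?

The roots are F and C#.
From F to C#: 8 semitones over a fifth = augmented.

augmented fifth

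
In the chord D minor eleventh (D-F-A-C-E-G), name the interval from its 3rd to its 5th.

major third

So we need the interval from F up to A.
F up to A spans 3 letter names and 4 semitones — a major third.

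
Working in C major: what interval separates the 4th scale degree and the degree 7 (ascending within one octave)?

augmented fourth

C major: C D E F G A B.
4th scale degree = F; 7th degree = B.
4 letter names make it a fourth; at 6 semitones (a half step wider than perfect) the quality is augmented.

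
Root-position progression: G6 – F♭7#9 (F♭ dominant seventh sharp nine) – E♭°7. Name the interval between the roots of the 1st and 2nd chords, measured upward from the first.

d7

The roots are G and F♭.
7 letter names make it a seventh; at 9 semitones (a whole step narrower than major) the quality is diminished.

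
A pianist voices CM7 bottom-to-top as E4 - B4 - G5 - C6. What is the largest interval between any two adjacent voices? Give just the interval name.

minor 6th

Adjacent intervals: E4→B4 = perfect fifth; B4→G5 = minor sixth; G5→C6 = perfect fourth.
The largest is B4 to G5, a minor sixth (8 semitones).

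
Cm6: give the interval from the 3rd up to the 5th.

The chord tones of Cm6 (C minor sixth) are C Eb G A.
3rd = Eb; 5th = G.
Eb up to G spans 3 letter names and 4 semitones — a major third.

M3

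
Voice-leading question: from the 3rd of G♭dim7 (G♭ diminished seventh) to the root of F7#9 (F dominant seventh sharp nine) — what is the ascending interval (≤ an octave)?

G♭dim7 (G♭ diminished seventh) has B𝄫 as its 3rd, and F7#9 (F dominant seventh sharp nine) has F as its root.
5 letter names make it a fifth; at 8 semitones (a half step wider than perfect) the quality is augmented.

augmented fifth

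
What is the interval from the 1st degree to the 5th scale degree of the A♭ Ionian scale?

P5

The scale runs A♭ B♭ C D♭ E♭ F G.
So we need the interval from A♭ up to E♭.
Counting 5 letters and 7 half steps from A♭ gives a perfect fifth.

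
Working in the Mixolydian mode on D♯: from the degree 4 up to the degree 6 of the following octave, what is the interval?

major tenth

D♯ mixolydian: D♯ E♯ F𝄪 G♯ A♯ B♯ C♯.
The degree 4 is G♯ and the 6th degree (up an octave) is B♯.
G♯ up to B♯ spans 10 letter names and 16 semitones — a major tenth.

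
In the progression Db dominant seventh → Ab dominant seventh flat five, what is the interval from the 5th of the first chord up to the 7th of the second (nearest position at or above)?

The 5th of Db dominant seventh is Ab; the 7th of Ab dominant seventh flat five is Gb.
From Ab to Gb: 10 semitones over a seventh = minor.

minor seventh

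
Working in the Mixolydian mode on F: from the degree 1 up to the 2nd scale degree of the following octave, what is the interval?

major ninth

Spelling the Mixolydian mode on F: F G A B♭ C D E♭.
The degree 1 is F and the 2nd scale degree (up an octave) is G.
From F to G is 14 semitones, exactly the major ninth.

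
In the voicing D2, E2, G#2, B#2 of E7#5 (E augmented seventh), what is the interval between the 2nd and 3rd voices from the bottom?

Those voices are E2 and G#2.
E up to G# spans 3 letter names and 4 semitones — a major third.

major third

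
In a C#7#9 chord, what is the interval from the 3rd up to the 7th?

d5

Spelling the chord: C#-E#-G#-B-D##.
3rd = E#; 7th = B.
E# up to B is 6 semitones, a half step narrower than a perfect fifth, so the interval is diminished.
That tritone between 3rd and 7th is what gives the dominant seventh its pull toward resolution.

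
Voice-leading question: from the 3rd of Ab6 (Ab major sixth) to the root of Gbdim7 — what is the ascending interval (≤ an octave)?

Ab6 (Ab major sixth) has C as its 3rd, and Gbdim7 has Gb as its root.
From C to Gb: 6 semitones over a fifth = diminished.

d5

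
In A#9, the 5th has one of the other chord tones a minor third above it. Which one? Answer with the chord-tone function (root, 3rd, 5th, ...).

7th

The chord tones of A#9 are A# C## E# G# B#.
The 5th is E#. A minor third above E# is G#.
G# is the chord's 7th.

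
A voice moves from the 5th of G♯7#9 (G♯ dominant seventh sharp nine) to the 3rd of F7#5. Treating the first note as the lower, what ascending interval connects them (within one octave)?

d5

G♯7#9 (G♯ dominant seventh sharp nine) has D♯ as its 5th, and F7#5 has A as its 3rd.
D♯ up to A is 6 semitones, a half step narrower than a perfect fifth, so the interval is diminished.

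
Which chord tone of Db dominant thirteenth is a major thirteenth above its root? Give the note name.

Bb

Db13 is spelled Db–F–Ab–Cb–Eb–Bb.
The root is Db. A major thirteenth above Db is Bb.
Bb is the chord's 13th.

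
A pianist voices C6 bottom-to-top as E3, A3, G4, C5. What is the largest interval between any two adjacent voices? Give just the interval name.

Adjacent intervals: E3→A3 = perfect fourth; A3→G4 = minor seventh; G4→C5 = perfect fourth.
The largest is A3 to G4, a minor seventh (10 semitones).

minor seventh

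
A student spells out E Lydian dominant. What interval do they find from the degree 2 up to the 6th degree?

perfect fifth

E lydian dominant: E F♯ G♯ A♯ B C♯ D.
The degree 2 is F♯ and the scale degree 6 is C♯.
Counting 5 letters and 7 half steps from F♯ gives a perfect fifth.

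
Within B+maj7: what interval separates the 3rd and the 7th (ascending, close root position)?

perfect fifth

B augmented major seventh is spelled B D# F## A#.
That puts D# below A#.
From D# to A# is 7 semitones, exactly the perfect fifth.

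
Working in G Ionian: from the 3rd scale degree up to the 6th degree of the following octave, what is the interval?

The scale runs G A B C D E F#.
3rd scale degree = B; degree 6 (up an octave) = E.
Counting 11 letters and 17 half steps from B gives a perfect eleventh.

perfect eleventh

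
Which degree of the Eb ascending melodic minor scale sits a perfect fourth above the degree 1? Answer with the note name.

The scale is Eb F Gb Ab Bb C D.
The degree 1 is Eb; a perfect fourth above that is Ab — scale degree 4.

Ab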